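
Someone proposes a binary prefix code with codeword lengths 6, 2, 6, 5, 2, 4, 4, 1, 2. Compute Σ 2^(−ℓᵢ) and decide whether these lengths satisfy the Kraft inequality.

1.4375; no

With common denominator 2^6 = 64: Σ 2^(−ℓᵢ) = 1/64 + 16/64 + 1/64 + 2/64 + 16/64 + 4/64 + 4/64 + 32/64 + 16/64 = 92/64 = 1.4375.
Kraft's inequality requires Σ ≤ 1; here Σ = 1.4375 > 1, so no such prefix code exists.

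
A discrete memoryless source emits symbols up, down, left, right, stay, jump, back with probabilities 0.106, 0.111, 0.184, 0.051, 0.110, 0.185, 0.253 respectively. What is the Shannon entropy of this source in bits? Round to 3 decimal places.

H = −Σ pᵢ log₂ pᵢ.
−0.106·log₂(0.106) = 0.3432
−0.111·log₂(0.111) = 0.3520
−0.184·log₂(0.184) = 0.4494
−0.051·log₂(0.051) = 0.2190
−0.110·log₂(0.110) = 0.3503
−0.185·log₂(0.185) = 0.4504
−0.253·log₂(0.253) = 0.5016
Sum ≈ 2.6659 → 2.666 bits.

2.666 bits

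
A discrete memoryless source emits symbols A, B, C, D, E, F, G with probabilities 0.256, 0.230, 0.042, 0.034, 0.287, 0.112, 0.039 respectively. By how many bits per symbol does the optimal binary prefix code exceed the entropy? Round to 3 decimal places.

0.013 bits

Entropy H = −Σ p log₂ p ≈ 2.4020 bits.
Huffman merges: 17/500+39/1000→73/1000; 21/500+73/1000→23/200; 14/125+23/200→227/1000; 227/1000+23/100→457/1000; 32/125+287/1000→543/1000; 457/1000+543/1000→1. L = 483/200 ≈ 2.4150.
L − H = 2.4150 − 2.4020 = 0.013 bits.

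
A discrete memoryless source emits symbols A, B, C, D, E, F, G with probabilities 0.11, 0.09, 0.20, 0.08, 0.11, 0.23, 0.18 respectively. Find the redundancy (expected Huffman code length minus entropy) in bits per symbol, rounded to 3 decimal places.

Entropy H = −Σ p log₂ p ≈ 2.7021 bits.
Huffman merges: 2/25+9/100→17/100; 11/100+11/100→11/50; 17/100+9/50→7/20; 1/5+11/50→21/50; 23/100+7/20→29/50; 21/50+29/50→1. L = 137/50 ≈ 2.7400.
L − H = 2.7400 − 2.7021 = 0.038 bits.

0.038 bits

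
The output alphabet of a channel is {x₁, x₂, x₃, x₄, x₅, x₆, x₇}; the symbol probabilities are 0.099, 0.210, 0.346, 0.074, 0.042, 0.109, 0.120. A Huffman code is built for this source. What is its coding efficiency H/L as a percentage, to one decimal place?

Entropy H = −Σ p log₂ p ≈ 2.5186 bits.
Huffman merges: 21/500+37/500→29/250; 99/1000+109/1000→26/125; 29/250+3/25→59/250; 26/125+21/100→209/500; 59/250+173/500→291/500; 209/500+291/500→1. L = 64/25 ≈ 2.5600.
Efficiency = H/L = 2.5186/2.5600 = 98.4%.

98.4%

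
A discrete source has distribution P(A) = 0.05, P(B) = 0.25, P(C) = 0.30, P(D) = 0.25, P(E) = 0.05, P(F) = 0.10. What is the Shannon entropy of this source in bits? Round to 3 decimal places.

2.285 bits

H = −Σ pᵢ log₂ pᵢ.
−0.05·log₂(0.05) = 0.2161
−0.25·log₂(0.25) = 0.5000
−0.30·log₂(0.30) = 0.5211
−0.25·log₂(0.25) = 0.5000
−0.05·log₂(0.05) = 0.2161
−0.10·log₂(0.10) = 0.3322
Sum ≈ 2.2855 → 2.285 bits.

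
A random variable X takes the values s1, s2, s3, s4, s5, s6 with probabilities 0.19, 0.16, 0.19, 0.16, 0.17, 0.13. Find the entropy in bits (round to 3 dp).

2.574 bits

H = −Σ pᵢ log₂ pᵢ.
−0.19·log₂(0.19) = 0.4552
−0.16·log₂(0.16) = 0.4230
−0.19·log₂(0.19) = 0.4552
−0.16·log₂(0.16) = 0.4230
−0.17·log₂(0.17) = 0.4346
−0.13·log₂(0.13) = 0.3826
Sum ≈ 2.5737 → 2.574 bits.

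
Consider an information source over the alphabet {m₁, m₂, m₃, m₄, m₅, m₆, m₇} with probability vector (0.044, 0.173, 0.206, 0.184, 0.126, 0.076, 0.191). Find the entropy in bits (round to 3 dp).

2.670 bits

H = −Σ pᵢ log₂ pᵢ.
−0.044·log₂(0.044) = 0.1983
−0.173·log₂(0.173) = 0.4379
−0.206·log₂(0.206) = 0.4695
−0.184·log₂(0.184) = 0.4494
−0.126·log₂(0.126) = 0.3766
−0.076·log₂(0.076) = 0.2826
−0.191·log₂(0.191) = 0.4562
Sum ≈ 2.6704 → 2.670 bits.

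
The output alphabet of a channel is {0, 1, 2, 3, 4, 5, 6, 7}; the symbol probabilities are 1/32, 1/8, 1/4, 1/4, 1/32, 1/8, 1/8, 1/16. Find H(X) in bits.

2.6875 bits

Each probability is a power of 1/2, so log₂(1/p) is an integer.
H = Σ p·log₂(1/p) = 1/32·5 + 1/8·3 + 1/4·2 + 1/4·2 + 1/32·5 + 1/8·3 + 1/8·3 + 1/16·4 = 2.6875 bits.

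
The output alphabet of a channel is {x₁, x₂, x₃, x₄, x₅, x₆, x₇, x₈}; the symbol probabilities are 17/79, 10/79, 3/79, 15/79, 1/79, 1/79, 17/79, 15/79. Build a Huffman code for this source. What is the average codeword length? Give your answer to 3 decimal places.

Repeatedly combine the two least-probable nodes; the expected code length is the sum of the merged weights.
merge 1/79 + 1/79 → 2/79
merge 2/79 + 3/79 → 5/79
merge 5/79 + 10/79 → 15/79
merge 15/79 + 15/79 → 30/79
merge 15/79 + 17/79 → 32/79
merge 17/79 + 30/79 → 47/79
merge 32/79 + 47/79 → 1
L = 2/79 + 5/79 + 15/79 + 30/79 + 32/79 + 47/79 + 1 = 210/79 ≈ 2.658 bits/symbol.

2.658 bits/symbol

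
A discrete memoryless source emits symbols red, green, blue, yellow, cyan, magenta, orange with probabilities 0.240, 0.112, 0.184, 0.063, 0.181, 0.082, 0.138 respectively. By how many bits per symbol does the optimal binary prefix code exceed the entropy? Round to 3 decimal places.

0.036 bits

Entropy H = −Σ p log₂ p ≈ 2.6850 bits.
Huffman merges: 63/1000+41/500→29/200; 14/125+69/500→1/4; 29/200+181/1000→163/500; 23/125+6/25→53/125; 1/4+163/500→72/125; 53/125+72/125→1. L = 2721/1000 ≈ 2.7210.
L − H = 2.7210 − 2.6850 = 0.036 bits.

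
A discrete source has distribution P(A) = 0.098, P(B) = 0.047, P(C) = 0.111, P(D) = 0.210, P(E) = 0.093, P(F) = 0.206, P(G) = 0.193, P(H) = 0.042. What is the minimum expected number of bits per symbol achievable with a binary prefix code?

2.855 bits/symbol

Repeatedly combine the two least-probable nodes; the expected code length is the sum of the merged weights.
merge 21/500 + 47/1000 → 89/1000
merge 89/1000 + 93/1000 → 91/500
merge 49/500 + 111/1000 → 209/1000
merge 91/500 + 193/1000 → 3/8
merge 103/500 + 209/1000 → 83/200
merge 21/100 + 3/8 → 117/200
merge 83/200 + 117/200 → 1
L = 89/1000 + 91/500 + 209/1000 + 3/8 + 83/200 + 117/200 + 1 = 571/200 = 2.855 bits/symbol.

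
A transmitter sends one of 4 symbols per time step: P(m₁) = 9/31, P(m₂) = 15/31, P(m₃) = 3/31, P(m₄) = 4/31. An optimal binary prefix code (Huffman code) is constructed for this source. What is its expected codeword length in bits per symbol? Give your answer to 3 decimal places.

Repeatedly combine the two least-probable nodes; the expected code length is the sum of the merged weights.
merge 3/31 + 4/31 → 7/31
merge 7/31 + 9/31 → 16/31
merge 15/31 + 16/31 → 1
L = 7/31 + 16/31 + 1 = 54/31 ≈ 1.742 bits/symbol.

1.742 bits/symbol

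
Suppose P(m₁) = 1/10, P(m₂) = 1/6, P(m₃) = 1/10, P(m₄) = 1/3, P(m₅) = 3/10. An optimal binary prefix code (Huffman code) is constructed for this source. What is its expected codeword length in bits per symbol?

2.2 bits/symbol

Repeatedly combine the two least-probable nodes; the expected code length is the sum of the merged weights.
merge 1/10 + 1/10 → 1/5
merge 1/6 + 1/5 → 11/30
merge 3/10 + 1/3 → 19/30
merge 11/30 + 19/30 → 1
L = 1/5 + 11/30 + 19/30 + 1 = 11/5 = 2.2 bits/symbol.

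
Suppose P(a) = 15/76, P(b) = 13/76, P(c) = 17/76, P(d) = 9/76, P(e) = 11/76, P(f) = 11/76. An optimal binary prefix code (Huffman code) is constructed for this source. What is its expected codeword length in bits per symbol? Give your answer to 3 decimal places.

2.579 bits/symbol

Repeatedly combine the two least-probable nodes; the expected code length is the sum of the merged weights.
merge 9/76 + 11/76 → 5/19
merge 11/76 + 13/76 → 6/19
merge 15/76 + 17/76 → 8/19
merge 5/19 + 6/19 → 11/19
merge 8/19 + 11/19 → 1
L = 5/19 + 6/19 + 8/19 + 11/19 + 1 = 49/19 ≈ 2.579 bits/symbol.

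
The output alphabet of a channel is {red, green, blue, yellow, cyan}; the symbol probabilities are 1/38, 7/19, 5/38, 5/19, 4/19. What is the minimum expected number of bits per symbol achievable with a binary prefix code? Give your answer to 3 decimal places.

2.158 bits/symbol

Repeatedly combine the two least-probable nodes; the expected code length is the sum of the merged weights.
merge 1/38 + 5/38 → 3/19
merge 3/19 + 4/19 → 7/19
merge 5/19 + 7/19 → 12/19
merge 7/19 + 12/19 → 1
L = 3/19 + 7/19 + 12/19 + 1 = 41/19 ≈ 2.158 bits/symbol.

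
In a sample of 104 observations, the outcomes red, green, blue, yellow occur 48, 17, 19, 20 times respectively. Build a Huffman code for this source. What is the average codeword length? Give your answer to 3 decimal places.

Probabilities are the counts divided by 104.
Repeatedly combine the two least-probable nodes; the expected code length is the sum of the merged weights.
merge 17/104 + 19/104 → 9/26
merge 5/26 + 9/26 → 7/13
merge 6/13 + 7/13 → 1
L = 9/26 + 7/13 + 1 = 49/26 ≈ 1.885 bits/symbol.

1.885 bits/symbol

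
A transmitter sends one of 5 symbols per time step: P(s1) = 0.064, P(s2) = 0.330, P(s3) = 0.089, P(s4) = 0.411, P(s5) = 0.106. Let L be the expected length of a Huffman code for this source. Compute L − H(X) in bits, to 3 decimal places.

Entropy H = −Σ p log₂ p ≈ 1.9627 bits.
Huffman merges: 8/125+89/1000→153/1000; 53/500+153/1000→259/1000; 259/1000+33/100→589/1000; 411/1000+589/1000→1. L = 2001/1000 ≈ 2.0010.
L − H = 2.0010 − 1.9627 = 0.038 bits.

0.038 bits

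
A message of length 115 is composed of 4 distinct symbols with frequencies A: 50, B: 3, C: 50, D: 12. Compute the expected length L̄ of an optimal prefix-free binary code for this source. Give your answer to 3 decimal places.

1.696 bits/symbol

Probabilities are the counts divided by 115.
Repeatedly combine the two least-probable nodes; the expected code length is the sum of the merged weights.
merge 3/115 + 12/115 → 3/23
merge 3/23 + 10/23 → 13/23
merge 10/23 + 13/23 → 1
L = 3/23 + 13/23 + 1 = 39/23 ≈ 1.696 bits/symbol.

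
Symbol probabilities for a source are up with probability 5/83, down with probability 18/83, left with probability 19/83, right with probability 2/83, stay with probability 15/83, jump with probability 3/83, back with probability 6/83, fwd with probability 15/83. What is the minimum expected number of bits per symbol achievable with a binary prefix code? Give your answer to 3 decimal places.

Repeatedly combine the two least-probable nodes; the expected code length is the sum of the merged weights.
merge 2/83 + 3/83 → 5/83
merge 5/83 + 5/83 → 10/83
merge 6/83 + 10/83 → 16/83
merge 15/83 + 15/83 → 30/83
merge 16/83 + 18/83 → 34/83
merge 19/83 + 30/83 → 49/83
merge 34/83 + 49/83 → 1
L = 5/83 + 10/83 + 16/83 + 30/83 + 34/83 + 49/83 + 1 = 227/83 ≈ 2.735 bits/symbol.

2.735 bits/symbol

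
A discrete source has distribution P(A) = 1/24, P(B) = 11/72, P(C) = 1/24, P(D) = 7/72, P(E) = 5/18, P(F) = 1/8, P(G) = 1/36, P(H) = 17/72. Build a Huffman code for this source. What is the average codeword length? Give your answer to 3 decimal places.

Repeatedly combine the two least-probable nodes; the expected code length is the sum of the merged weights.
merge 1/36 + 1/24 → 5/72
merge 1/24 + 5/72 → 1/9
merge 7/72 + 1/9 → 5/24
merge 1/8 + 11/72 → 5/18
merge 5/24 + 17/72 → 4/9
merge 5/18 + 5/18 → 5/9
merge 4/9 + 5/9 → 1
L = 5/72 + 1/9 + 5/24 + 5/18 + 4/9 + 5/9 + 1 = 8/3 ≈ 2.667 bits/symbol.

2.667 bits/symbol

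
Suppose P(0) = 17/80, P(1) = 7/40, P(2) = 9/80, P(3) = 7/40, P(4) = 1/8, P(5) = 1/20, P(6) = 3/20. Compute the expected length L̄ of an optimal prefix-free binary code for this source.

2.775 bits/symbol

Repeatedly combine the two least-probable nodes; the expected code length is the sum of the merged weights.
merge 1/20 + 9/80 → 13/80
merge 1/8 + 3/20 → 11/40
merge 13/80 + 7/40 → 27/80
merge 7/40 + 17/80 → 31/80
merge 11/40 + 27/80 → 49/80
merge 31/80 + 49/80 → 1
L = 13/80 + 11/40 + 27/80 + 31/80 + 49/80 + 1 = 111/40 = 2.775 bits/symbol.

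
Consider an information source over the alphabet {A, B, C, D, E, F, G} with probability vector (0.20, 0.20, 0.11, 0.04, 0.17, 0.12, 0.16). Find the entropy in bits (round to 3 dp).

2.689 bits

H = −Σ pᵢ log₂ pᵢ.
−0.20·log₂(0.20) = 0.4644
−0.20·log₂(0.20) = 0.4644
−0.11·log₂(0.11) = 0.3503
−0.04·log₂(0.04) = 0.1858
−0.17·log₂(0.17) = 0.4346
−0.12·log₂(0.12) = 0.3671
−0.16·log₂(0.16) = 0.4230
Sum ≈ 2.6895 → 2.689 bits.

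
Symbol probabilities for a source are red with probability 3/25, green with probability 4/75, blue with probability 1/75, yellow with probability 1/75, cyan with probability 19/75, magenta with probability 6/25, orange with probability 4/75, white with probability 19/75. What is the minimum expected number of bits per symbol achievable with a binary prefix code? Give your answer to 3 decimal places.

2.493 bits/symbol

Repeatedly combine the two least-probable nodes; the expected code length is the sum of the merged weights.
merge 1/75 + 1/75 → 2/75
merge 2/75 + 4/75 → 2/25
merge 4/75 + 2/25 → 2/15
merge 3/25 + 2/15 → 19/75
merge 6/25 + 19/75 → 37/75
merge 19/75 + 19/75 → 38/75
merge 37/75 + 38/75 → 1
L = 2/75 + 2/25 + 2/15 + 19/75 + 37/75 + 38/75 + 1 = 187/75 ≈ 2.493 bits/symbol.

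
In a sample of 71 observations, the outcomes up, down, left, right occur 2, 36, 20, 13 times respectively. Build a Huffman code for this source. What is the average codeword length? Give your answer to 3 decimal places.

Probabilities are the counts divided by 71.
Repeatedly combine the two least-probable nodes; the expected code length is the sum of the merged weights.
merge 2/71 + 13/71 → 15/71
merge 15/71 + 20/71 → 35/71
merge 35/71 + 36/71 → 1
L = 15/71 + 35/71 + 1 = 121/71 ≈ 1.704 bits/symbol.

1.704 bits/symbol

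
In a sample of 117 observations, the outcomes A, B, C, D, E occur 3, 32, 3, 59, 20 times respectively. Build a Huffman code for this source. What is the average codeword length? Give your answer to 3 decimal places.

1.769 bits/symbol

Probabilities are the counts divided by 117.
Repeatedly combine the two least-probable nodes; the expected code length is the sum of the merged weights.
merge 1/39 + 1/39 → 2/39
merge 2/39 + 20/117 → 2/9
merge 2/9 + 32/117 → 58/117
merge 58/117 + 59/117 → 1
L = 2/39 + 2/9 + 58/117 + 1 = 23/13 ≈ 1.769 bits/symbol.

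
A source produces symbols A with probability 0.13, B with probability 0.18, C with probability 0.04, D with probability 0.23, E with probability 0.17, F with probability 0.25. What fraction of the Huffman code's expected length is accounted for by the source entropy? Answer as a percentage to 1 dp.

Entropy H = −Σ p log₂ p ≈ 2.4360 bits.
Huffman merges: 1/25+13/100→17/100; 17/100+17/100→17/50; 9/50+23/100→41/100; 1/4+17/50→59/100; 41/100+59/100→1. L = 251/100 ≈ 2.5100.
Efficiency = H/L = 2.4360/2.5100 = 97.1%.

97.1%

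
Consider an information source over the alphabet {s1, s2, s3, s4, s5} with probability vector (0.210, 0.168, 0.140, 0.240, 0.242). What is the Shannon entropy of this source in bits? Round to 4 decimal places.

2.2918 bits

H = −Σ pᵢ log₂ pᵢ.
−0.210·log₂(0.210) = 0.4728
−0.168·log₂(0.168) = 0.4323
−0.140·log₂(0.140) = 0.3971
−0.240·log₂(0.240) = 0.4941
−0.242·log₂(0.242) = 0.4954
Sum ≈ 2.2918 → 2.2918 bits.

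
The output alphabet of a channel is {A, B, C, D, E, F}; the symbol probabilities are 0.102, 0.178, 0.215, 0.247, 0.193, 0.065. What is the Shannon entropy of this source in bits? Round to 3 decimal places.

2.469 bits

H = −Σ pᵢ log₂ pᵢ.
−0.102·log₂(0.102) = 0.3359
−0.178·log₂(0.178) = 0.4432
−0.215·log₂(0.215) = 0.4768
−0.247·log₂(0.247) = 0.4983
−0.193·log₂(0.193) = 0.4581
−0.065·log₂(0.065) = 0.2563
Sum ≈ 2.4686 → 2.469 bits.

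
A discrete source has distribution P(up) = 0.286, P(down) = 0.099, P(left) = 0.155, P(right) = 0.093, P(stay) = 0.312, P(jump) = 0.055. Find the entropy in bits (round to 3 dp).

H = −Σ pᵢ log₂ pᵢ.
−0.286·log₂(0.286) = 0.5165
−0.099·log₂(0.099) = 0.3303
−0.155·log₂(0.155) = 0.4169
−0.093·log₂(0.093) = 0.3187
−0.312·log₂(0.312) = 0.5243
−0.055·log₂(0.055) = 0.2301
Sum ≈ 2.3368 → 2.337 bits.

2.337 bits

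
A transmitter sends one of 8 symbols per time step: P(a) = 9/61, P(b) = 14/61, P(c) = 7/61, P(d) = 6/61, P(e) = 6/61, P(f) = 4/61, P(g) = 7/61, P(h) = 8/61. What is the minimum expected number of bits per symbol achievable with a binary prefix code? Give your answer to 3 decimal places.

2.934 bits/symbol

Repeatedly combine the two least-probable nodes; the expected code length is the sum of the merged weights.
merge 4/61 + 6/61 → 10/61
merge 6/61 + 7/61 → 13/61
merge 7/61 + 8/61 → 15/61
merge 9/61 + 10/61 → 19/61
merge 13/61 + 14/61 → 27/61
merge 15/61 + 19/61 → 34/61
merge 27/61 + 34/61 → 1
L = 10/61 + 13/61 + 15/61 + 19/61 + 27/61 + 34/61 + 1 = 179/61 ≈ 2.934 bits/symbol.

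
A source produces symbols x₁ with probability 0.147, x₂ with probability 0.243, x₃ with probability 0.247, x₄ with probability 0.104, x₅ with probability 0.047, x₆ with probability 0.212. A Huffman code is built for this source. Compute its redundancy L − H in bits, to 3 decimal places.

Entropy H = −Σ p log₂ p ≈ 2.4222 bits.
Huffman merges: 47/1000+13/125→151/1000; 147/1000+151/1000→149/500; 53/250+243/1000→91/200; 247/1000+149/500→109/200; 91/200+109/200→1. L = 2449/1000 ≈ 2.4490.
L − H = 2.4490 − 2.4222 = 0.027 bits.

0.027 bits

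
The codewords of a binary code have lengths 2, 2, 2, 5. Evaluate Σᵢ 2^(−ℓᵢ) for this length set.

With common denominator 2^5 = 32: Σ 2^(−ℓᵢ) = 8/32 + 8/32 + 8/32 + 1/32 = 25/32 = 0.78125.

0.78125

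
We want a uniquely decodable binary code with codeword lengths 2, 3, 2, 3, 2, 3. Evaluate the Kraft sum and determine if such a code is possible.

1.125; no

With common denominator 2^3 = 8: Σ 2^(−ℓᵢ) = 2/8 + 1/8 + 2/8 + 1/8 + 2/8 + 1/8 = 9/8 = 1.125.
Kraft's inequality requires Σ ≤ 1; here Σ = 1.125 > 1, so no such prefix code exists.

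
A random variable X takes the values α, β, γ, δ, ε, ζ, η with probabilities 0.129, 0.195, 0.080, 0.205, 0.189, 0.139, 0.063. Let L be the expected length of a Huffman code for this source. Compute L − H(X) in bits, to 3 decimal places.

Entropy H = −Σ p log₂ p ≈ 2.7025 bits.
Huffman merges: 63/1000+2/25→143/1000; 129/1000+139/1000→67/250; 143/1000+189/1000→83/250; 39/200+41/200→2/5; 67/250+83/250→3/5; 2/5+3/5→1. L = 2743/1000 ≈ 2.7430.
L − H = 2.7430 − 2.7025 = 0.041 bits.

0.041 bits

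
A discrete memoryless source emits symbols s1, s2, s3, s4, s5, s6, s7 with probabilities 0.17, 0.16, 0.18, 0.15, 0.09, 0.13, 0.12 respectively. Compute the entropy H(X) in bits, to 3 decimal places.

H = −Σ pᵢ log₂ pᵢ.
−0.17·log₂(0.17) = 0.4346
−0.16·log₂(0.16) = 0.4230
−0.18·log₂(0.18) = 0.4453
−0.15·log₂(0.15) = 0.4105
−0.09·log₂(0.09) = 0.3127
−0.13·log₂(0.13) = 0.3826
−0.12·log₂(0.12) = 0.3671
Sum ≈ 2.7758 → 2.776 bits.

2.776 bits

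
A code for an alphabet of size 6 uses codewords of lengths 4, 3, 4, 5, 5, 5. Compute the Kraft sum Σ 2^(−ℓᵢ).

With common denominator 2^5 = 32: Σ 2^(−ℓᵢ) = 2/32 + 4/32 + 2/32 + 1/32 + 1/32 + 1/32 = 11/32 = 0.34375.

0.34375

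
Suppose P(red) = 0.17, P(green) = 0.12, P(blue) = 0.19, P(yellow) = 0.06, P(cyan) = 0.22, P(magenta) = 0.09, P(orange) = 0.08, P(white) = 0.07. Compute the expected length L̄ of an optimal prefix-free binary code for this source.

2.89 bits/symbol

Repeatedly combine the two least-probable nodes; the expected code length is the sum of the merged weights.
merge 3/50 + 7/100 → 13/100
merge 2/25 + 9/100 → 17/100
merge 3/25 + 13/100 → 1/4
merge 17/100 + 17/100 → 17/50
merge 19/100 + 11/50 → 41/100
merge 1/4 + 17/50 → 59/100
merge 41/100 + 59/100 → 1
L = 13/100 + 17/100 + 1/4 + 17/50 + 41/100 + 59/100 + 1 = 289/100 = 2.89 bits/symbol.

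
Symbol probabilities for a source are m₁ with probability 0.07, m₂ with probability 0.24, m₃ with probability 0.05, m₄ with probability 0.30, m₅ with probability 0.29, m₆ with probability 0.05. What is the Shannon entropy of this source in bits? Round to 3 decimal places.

H = −Σ pᵢ log₂ pᵢ.
−0.07·log₂(0.07) = 0.2686
−0.24·log₂(0.24) = 0.4941
−0.05·log₂(0.05) = 0.2161
−0.30·log₂(0.30) = 0.5211
−0.29·log₂(0.29) = 0.5179
−0.05·log₂(0.05) = 0.2161
Sum ≈ 2.2339 → 2.234 bits.

2.234 bits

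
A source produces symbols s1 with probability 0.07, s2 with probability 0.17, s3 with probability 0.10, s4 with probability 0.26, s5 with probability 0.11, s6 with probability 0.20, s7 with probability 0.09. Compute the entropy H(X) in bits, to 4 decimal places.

H = −Σ pᵢ log₂ pᵢ.
−0.07·log₂(0.07) = 0.2686
−0.17·log₂(0.17) = 0.4346
−0.10·log₂(0.10) = 0.3322
−0.26·log₂(0.26) = 0.5053
−0.11·log₂(0.11) = 0.3503
−0.20·log₂(0.20) = 0.4644
−0.09·log₂(0.09) = 0.3127
Sum ≈ 2.6679 → 2.6679 bits.

2.6679 bits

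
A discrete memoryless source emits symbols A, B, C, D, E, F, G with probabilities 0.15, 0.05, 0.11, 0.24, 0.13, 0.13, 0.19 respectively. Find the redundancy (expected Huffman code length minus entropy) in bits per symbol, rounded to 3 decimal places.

Entropy H = −Σ p log₂ p ≈ 2.6916 bits.
Huffman merges: 1/20+11/100→4/25; 13/100+13/100→13/50; 3/20+4/25→31/100; 19/100+6/25→43/100; 13/50+31/100→57/100; 43/100+57/100→1. L = 273/100 ≈ 2.7300.
L − H = 2.7300 − 2.6916 = 0.038 bits.

0.038 bits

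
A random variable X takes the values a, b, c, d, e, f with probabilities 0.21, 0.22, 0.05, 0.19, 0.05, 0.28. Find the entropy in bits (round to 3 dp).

2.355 bits

H = −Σ pᵢ log₂ pᵢ.
−0.21·log₂(0.21) = 0.4728
−0.22·log₂(0.22) = 0.4806
−0.05·log₂(0.05) = 0.2161
−0.19·log₂(0.19) = 0.4552
−0.05·log₂(0.05) = 0.2161
−0.28·log₂(0.28) = 0.5142
Sum ≈ 2.3550 → 2.355 bits.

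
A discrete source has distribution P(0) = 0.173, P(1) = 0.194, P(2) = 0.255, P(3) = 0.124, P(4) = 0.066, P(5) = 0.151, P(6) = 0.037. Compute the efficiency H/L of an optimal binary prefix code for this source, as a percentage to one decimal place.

Entropy H = −Σ p log₂ p ≈ 2.6197 bits.
Huffman merges: 37/1000+33/500→103/1000; 103/1000+31/250→227/1000; 151/1000+173/1000→81/250; 97/500+227/1000→421/1000; 51/200+81/250→579/1000; 421/1000+579/1000→1. L = 1327/500 ≈ 2.6540.
Efficiency = H/L = 2.6197/2.6540 = 98.7%.

98.7%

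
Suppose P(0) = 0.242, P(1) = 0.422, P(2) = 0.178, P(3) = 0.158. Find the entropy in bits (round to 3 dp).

1.884 bits

H = −Σ pᵢ log₂ pᵢ.
−0.242·log₂(0.242) = 0.4954
−0.422·log₂(0.422) = 0.5253
−0.178·log₂(0.178) = 0.4432
−0.158·log₂(0.158) = 0.4206
Sum ≈ 1.8844 → 1.884 bits.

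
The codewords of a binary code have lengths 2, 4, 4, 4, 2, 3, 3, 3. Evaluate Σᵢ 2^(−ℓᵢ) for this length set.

1.0625

With common denominator 2^4 = 16: Σ 2^(−ℓᵢ) = 4/16 + 1/16 + 1/16 + 1/16 + 4/16 + 2/16 + 2/16 + 2/16 = 17/16 = 1.0625.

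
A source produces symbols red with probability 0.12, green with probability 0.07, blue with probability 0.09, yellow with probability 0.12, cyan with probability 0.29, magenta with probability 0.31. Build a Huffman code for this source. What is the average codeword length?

Repeatedly combine the two least-probable nodes; the expected code length is the sum of the merged weights.
merge 7/100 + 9/100 → 4/25
merge 3/25 + 3/25 → 6/25
merge 4/25 + 6/25 → 2/5
merge 29/100 + 31/100 → 3/5
merge 2/5 + 3/5 → 1
L = 4/25 + 6/25 + 2/5 + 3/5 + 1 = 12/5 = 2.4 bits/symbol.

2.4 bits/symbol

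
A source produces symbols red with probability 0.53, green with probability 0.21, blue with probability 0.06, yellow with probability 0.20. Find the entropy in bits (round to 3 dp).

H = −Σ pᵢ log₂ pᵢ.
−0.53·log₂(0.53) = 0.4854
−0.21·log₂(0.21) = 0.4728
−0.06·log₂(0.06) = 0.2435
−0.20·log₂(0.20) = 0.4644
Sum ≈ 1.6662 → 1.666 bits.

1.666 bits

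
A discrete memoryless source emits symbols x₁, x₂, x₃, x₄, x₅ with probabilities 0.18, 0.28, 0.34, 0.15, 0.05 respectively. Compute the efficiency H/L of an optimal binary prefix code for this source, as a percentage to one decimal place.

96.2%

Entropy H = −Σ p log₂ p ≈ 2.1153 bits.
Huffman merges: 1/20+3/20→1/5; 9/50+1/5→19/50; 7/25+17/50→31/50; 19/50+31/50→1. L = 11/5 ≈ 2.2000.
Efficiency = H/L = 2.1153/2.2000 = 96.2%.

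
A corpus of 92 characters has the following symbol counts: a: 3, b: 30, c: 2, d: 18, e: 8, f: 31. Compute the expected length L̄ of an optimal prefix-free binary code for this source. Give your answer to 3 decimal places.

Probabilities are the counts divided by 92.
Repeatedly combine the two least-probable nodes; the expected code length is the sum of the merged weights.
merge 1/46 + 3/92 → 5/92
merge 5/92 + 2/23 → 13/92
merge 13/92 + 9/46 → 31/92
merge 15/46 + 31/92 → 61/92
merge 31/92 + 61/92 → 1
L = 5/92 + 13/92 + 31/92 + 61/92 + 1 = 101/46 ≈ 2.196 bits/symbol.

2.196 bits/symbol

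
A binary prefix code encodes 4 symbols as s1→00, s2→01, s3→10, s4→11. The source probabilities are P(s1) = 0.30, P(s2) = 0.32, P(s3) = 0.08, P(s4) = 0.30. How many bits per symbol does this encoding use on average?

L̄ = Σ pᵢ·ℓᵢ = 0.30·2 + 0.32·2 + 0.08·2 + 0.30·2 = 2 bits/symbol.

2 bits/symbol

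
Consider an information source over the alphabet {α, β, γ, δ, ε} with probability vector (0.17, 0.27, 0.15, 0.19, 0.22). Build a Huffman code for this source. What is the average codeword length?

2.32 bits/symbol

Repeatedly combine the two least-probable nodes; the expected code length is the sum of the merged weights.
merge 3/20 + 17/100 → 8/25
merge 19/100 + 11/50 → 41/100
merge 27/100 + 8/25 → 59/100
merge 41/100 + 59/100 → 1
L = 8/25 + 41/100 + 59/100 + 1 = 58/25 = 2.32 bits/symbol.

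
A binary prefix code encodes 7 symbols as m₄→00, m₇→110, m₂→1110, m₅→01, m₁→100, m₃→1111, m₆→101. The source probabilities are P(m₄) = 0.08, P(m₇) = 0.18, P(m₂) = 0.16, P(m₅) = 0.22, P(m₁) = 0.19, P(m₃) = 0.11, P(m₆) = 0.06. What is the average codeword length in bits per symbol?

L̄ = Σ pᵢ·ℓᵢ = 0.08·2 + 0.18·3 + 0.16·4 + 0.22·2 + 0.19·3 + 0.11·4 + 0.06·3 = 2.97 bits/symbol.

2.97 bits/symbol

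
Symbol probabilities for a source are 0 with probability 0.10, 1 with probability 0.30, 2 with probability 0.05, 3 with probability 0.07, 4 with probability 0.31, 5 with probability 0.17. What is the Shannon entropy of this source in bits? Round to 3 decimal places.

H = −Σ pᵢ log₂ pᵢ.
−0.10·log₂(0.10) = 0.3322
−0.30·log₂(0.30) = 0.5211
−0.05·log₂(0.05) = 0.2161
−0.07·log₂(0.07) = 0.2686
−0.31·log₂(0.31) = 0.5238
−0.17·log₂(0.17) = 0.4346
Sum ≈ 2.2963 → 2.296 bits.

2.296 bits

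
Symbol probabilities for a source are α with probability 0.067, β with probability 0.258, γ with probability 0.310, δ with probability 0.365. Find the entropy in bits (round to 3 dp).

1.820 bits

H = −Σ pᵢ log₂ pᵢ.
−0.067·log₂(0.067) = 0.2613
−0.258·log₂(0.258) = 0.5043
−0.310·log₂(0.310) = 0.5238
−0.365·log₂(0.365) = 0.5307
Sum ≈ 1.8201 → 1.820 bits.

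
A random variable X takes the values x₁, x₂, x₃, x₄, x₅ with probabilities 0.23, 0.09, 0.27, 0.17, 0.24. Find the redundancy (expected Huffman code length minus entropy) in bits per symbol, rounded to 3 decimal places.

Entropy H = −Σ p log₂ p ≈ 2.2391 bits.
Huffman merges: 9/100+17/100→13/50; 23/100+6/25→47/100; 13/50+27/100→53/100; 47/100+53/100→1. L = 113/50 ≈ 2.2600.
L − H = 2.2600 − 2.2391 = 0.021 bits.

0.021 bits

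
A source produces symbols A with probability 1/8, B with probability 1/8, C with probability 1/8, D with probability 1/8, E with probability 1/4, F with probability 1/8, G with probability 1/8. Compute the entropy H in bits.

Each probability is a power of 1/2, so log₂(1/p) is an integer.
H = Σ p·log₂(1/p) = 1/8·3 + 1/8·3 + 1/8·3 + 1/8·3 + 1/4·2 + 1/8·3 + 1/8·3 = 2.75 bits.

2.75 bits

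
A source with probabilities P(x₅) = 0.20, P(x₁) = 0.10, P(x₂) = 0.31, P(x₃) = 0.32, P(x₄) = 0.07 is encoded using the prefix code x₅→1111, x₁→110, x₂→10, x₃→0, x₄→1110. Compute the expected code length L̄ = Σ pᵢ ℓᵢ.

2.32 bits/symbol

L̄ = Σ pᵢ·ℓᵢ = 0.20·4 + 0.10·3 + 0.31·2 + 0.32·1 + 0.07·4 = 2.32 bits/symbol.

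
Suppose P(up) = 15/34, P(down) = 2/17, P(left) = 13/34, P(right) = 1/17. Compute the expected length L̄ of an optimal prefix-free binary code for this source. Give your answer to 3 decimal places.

1.735 bits/symbol

Repeatedly combine the two least-probable nodes; the expected code length is the sum of the merged weights.
merge 1/17 + 2/17 → 3/17
merge 3/17 + 13/34 → 19/34
merge 15/34 + 19/34 → 1
L = 3/17 + 19/34 + 1 = 59/34 ≈ 1.735 bits/symbol.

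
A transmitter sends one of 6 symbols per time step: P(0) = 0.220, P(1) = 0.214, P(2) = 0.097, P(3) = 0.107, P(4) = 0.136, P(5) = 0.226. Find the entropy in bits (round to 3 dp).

2.504 bits

H = −Σ pᵢ log₂ pᵢ.
−0.220·log₂(0.220) = 0.4806
−0.214·log₂(0.214) = 0.4760
−0.097·log₂(0.097) = 0.3265
−0.107·log₂(0.107) = 0.3450
−0.136·log₂(0.136) = 0.3915
−0.226·log₂(0.226) = 0.4849
Sum ≈ 2.5044 → 2.504 bits.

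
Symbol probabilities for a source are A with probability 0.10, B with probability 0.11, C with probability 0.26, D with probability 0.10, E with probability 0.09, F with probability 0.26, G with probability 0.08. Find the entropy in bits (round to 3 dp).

H = −Σ pᵢ log₂ pᵢ.
−0.10·log₂(0.10) = 0.3322
−0.11·log₂(0.11) = 0.3503
−0.26·log₂(0.26) = 0.5053
−0.10·log₂(0.10) = 0.3322
−0.09·log₂(0.09) = 0.3127
−0.26·log₂(0.26) = 0.5053
−0.08·log₂(0.08) = 0.2915
Sum ≈ 2.6294 → 2.629 bits.

2.629 bits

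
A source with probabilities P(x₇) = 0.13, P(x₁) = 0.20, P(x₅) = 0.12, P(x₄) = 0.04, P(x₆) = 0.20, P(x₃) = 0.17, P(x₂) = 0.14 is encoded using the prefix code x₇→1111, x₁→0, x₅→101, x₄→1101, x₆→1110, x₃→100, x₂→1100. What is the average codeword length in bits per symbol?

3.11 bits/symbol

L̄ = Σ pᵢ·ℓᵢ = 0.13·4 + 0.20·1 + 0.12·3 + 0.04·4 + 0.20·4 + 0.17·3 + 0.14·4 = 3.11 bits/symbol.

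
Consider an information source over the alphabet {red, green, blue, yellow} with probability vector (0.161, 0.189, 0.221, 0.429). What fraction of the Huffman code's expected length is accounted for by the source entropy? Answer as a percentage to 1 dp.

98.1%

Entropy H = −Σ p log₂ p ≈ 1.8836 bits.
Huffman merges: 161/1000+189/1000→7/20; 221/1000+7/20→571/1000; 429/1000+571/1000→1. L = 1921/1000 ≈ 1.9210.
Efficiency = H/L = 1.8836/1.9210 = 98.1%.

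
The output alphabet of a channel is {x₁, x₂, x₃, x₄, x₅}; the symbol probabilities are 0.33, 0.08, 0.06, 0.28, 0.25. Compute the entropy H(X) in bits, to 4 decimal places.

H = −Σ pᵢ log₂ pᵢ.
−0.33·log₂(0.33) = 0.5278
−0.08·log₂(0.08) = 0.2915
−0.06·log₂(0.06) = 0.2435
−0.28·log₂(0.28) = 0.5142
−0.25·log₂(0.25) = 0.5000
Sum ≈ 2.0771 → 2.0771 bits.

2.0771 bits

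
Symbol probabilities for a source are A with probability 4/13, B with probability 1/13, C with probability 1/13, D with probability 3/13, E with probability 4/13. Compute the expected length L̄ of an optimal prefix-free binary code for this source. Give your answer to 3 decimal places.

2.154 bits/symbol

Repeatedly combine the two least-probable nodes; the expected code length is the sum of the merged weights.
merge 1/13 + 1/13 → 2/13
merge 2/13 + 3/13 → 5/13
merge 4/13 + 4/13 → 8/13
merge 5/13 + 8/13 → 1
L = 2/13 + 5/13 + 8/13 + 1 = 28/13 ≈ 2.154 bits/symbol.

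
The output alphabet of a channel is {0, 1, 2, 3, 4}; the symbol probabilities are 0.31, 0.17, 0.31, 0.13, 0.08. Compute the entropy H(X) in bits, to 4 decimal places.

H = −Σ pᵢ log₂ pᵢ.
−0.31·log₂(0.31) = 0.5238
−0.17·log₂(0.17) = 0.4346
−0.31·log₂(0.31) = 0.5238
−0.13·log₂(0.13) = 0.3826
−0.08·log₂(0.08) = 0.2915
Sum ≈ 2.1563 → 2.1563 bits.

2.1563 bits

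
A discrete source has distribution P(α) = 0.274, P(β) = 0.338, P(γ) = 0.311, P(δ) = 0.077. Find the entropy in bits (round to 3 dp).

H = −Σ pᵢ log₂ pᵢ.
−0.274·log₂(0.274) = 0.5118
−0.338·log₂(0.338) = 0.5289
−0.311·log₂(0.311) = 0.5240
−0.077·log₂(0.077) = 0.2848
Sum ≈ 1.8496 → 1.850 bits.

1.850 bits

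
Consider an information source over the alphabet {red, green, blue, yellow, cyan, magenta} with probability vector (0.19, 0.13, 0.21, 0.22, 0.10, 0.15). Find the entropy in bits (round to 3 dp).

H = −Σ pᵢ log₂ pᵢ.
−0.19·log₂(0.19) = 0.4552
−0.13·log₂(0.13) = 0.3826
−0.21·log₂(0.21) = 0.4728
−0.22·log₂(0.22) = 0.4806
−0.10·log₂(0.10) = 0.3322
−0.15·log₂(0.15) = 0.4105
Sum ≈ 2.5340 → 2.534 bits.

2.534 bits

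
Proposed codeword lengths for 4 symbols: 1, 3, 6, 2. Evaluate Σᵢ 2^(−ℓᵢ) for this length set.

With common denominator 2^6 = 64: Σ 2^(−ℓᵢ) = 32/64 + 8/64 + 1/64 + 16/64 = 57/64 = 0.890625.

0.890625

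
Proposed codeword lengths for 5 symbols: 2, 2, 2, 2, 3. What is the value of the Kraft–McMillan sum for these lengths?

1.125

With common denominator 2^3 = 8: Σ 2^(−ℓᵢ) = 2/8 + 2/8 + 2/8 + 2/8 + 1/8 = 9/8 = 1.125.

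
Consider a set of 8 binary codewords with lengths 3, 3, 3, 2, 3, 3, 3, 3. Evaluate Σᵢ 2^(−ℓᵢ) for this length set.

With common denominator 2^3 = 8: Σ 2^(−ℓᵢ) = 1/8 + 1/8 + 1/8 + 2/8 + 1/8 + 1/8 + 1/8 + 1/8 = 9/8 = 1.125.

1.125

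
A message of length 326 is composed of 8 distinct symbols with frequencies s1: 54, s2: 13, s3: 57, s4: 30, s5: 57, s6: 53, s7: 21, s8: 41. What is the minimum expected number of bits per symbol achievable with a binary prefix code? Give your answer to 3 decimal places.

2.929 bits/symbol

Probabilities are the counts divided by 326.
Repeatedly combine the two least-probable nodes; the expected code length is the sum of the merged weights.
merge 13/326 + 21/326 → 17/163
merge 15/163 + 17/163 → 32/163
merge 41/326 + 53/326 → 47/163
merge 27/163 + 57/326 → 111/326
merge 57/326 + 32/163 → 121/326
merge 47/163 + 111/326 → 205/326
merge 121/326 + 205/326 → 1
L = 17/163 + 32/163 + 47/163 + 111/326 + 121/326 + 205/326 + 1 = 955/326 ≈ 2.929 bits/symbol.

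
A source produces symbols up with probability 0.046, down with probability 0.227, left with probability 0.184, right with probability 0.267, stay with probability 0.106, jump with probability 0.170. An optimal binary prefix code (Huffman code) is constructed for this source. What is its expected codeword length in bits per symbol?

2.474 bits/symbol

Repeatedly combine the two least-probable nodes; the expected code length is the sum of the merged weights.
merge 23/500 + 53/500 → 19/125
merge 19/125 + 17/100 → 161/500
merge 23/125 + 227/1000 → 411/1000
merge 267/1000 + 161/500 → 589/1000
merge 411/1000 + 589/1000 → 1
L = 19/125 + 161/500 + 411/1000 + 589/1000 + 1 = 1237/500 = 2.474 bits/symbol.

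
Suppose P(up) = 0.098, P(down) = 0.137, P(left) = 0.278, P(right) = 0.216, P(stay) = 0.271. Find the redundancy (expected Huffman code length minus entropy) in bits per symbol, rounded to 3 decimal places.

0.012 bits

Entropy H = −Σ p log₂ p ≈ 2.2227 bits.
Huffman merges: 49/500+137/1000→47/200; 27/125+47/200→451/1000; 271/1000+139/500→549/1000; 451/1000+549/1000→1. L = 447/200 ≈ 2.2350.
L − H = 2.2350 − 2.2227 = 0.012 bits.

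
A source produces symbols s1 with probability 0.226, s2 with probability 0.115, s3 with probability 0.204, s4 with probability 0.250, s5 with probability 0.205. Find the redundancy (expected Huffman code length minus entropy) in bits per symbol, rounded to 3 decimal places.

0.039 bits

Entropy H = −Σ p log₂ p ≈ 2.2803 bits.
Huffman merges: 23/200+51/250→319/1000; 41/200+113/500→431/1000; 1/4+319/1000→569/1000; 431/1000+569/1000→1. L = 2319/1000 ≈ 2.3190.
L − H = 2.3190 − 2.2803 = 0.039 bits.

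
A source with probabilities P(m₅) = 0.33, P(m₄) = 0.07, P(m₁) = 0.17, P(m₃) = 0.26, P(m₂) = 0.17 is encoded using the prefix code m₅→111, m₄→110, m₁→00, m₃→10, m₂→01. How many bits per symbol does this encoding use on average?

L̄ = Σ pᵢ·ℓᵢ = 0.33·3 + 0.07·3 + 0.17·2 + 0.26·2 + 0.17·2 = 2.4 bits/symbol.

2.4 bits/symbol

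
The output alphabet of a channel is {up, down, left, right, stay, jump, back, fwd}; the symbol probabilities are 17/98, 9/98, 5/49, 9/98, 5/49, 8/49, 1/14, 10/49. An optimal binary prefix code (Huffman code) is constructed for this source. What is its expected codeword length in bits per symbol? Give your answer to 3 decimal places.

2.959 bits/symbol

Repeatedly combine the two least-probable nodes; the expected code length is the sum of the merged weights.
merge 1/14 + 9/98 → 8/49
merge 9/98 + 5/49 → 19/98
merge 5/49 + 8/49 → 13/49
merge 8/49 + 17/98 → 33/98
merge 19/98 + 10/49 → 39/98
merge 13/49 + 33/98 → 59/98
merge 39/98 + 59/98 → 1
L = 8/49 + 19/98 + 13/49 + 33/98 + 39/98 + 59/98 + 1 = 145/49 ≈ 2.959 bits/symbol.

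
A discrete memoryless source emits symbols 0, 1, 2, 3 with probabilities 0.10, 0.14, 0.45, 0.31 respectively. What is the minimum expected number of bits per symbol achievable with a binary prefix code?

Repeatedly combine the two least-probable nodes; the expected code length is the sum of the merged weights.
merge 1/10 + 7/50 → 6/25
merge 6/25 + 31/100 → 11/20
merge 9/20 + 11/20 → 1
L = 6/25 + 11/20 + 1 = 179/100 = 1.79 bits/symbol.

1.79 bits/symbol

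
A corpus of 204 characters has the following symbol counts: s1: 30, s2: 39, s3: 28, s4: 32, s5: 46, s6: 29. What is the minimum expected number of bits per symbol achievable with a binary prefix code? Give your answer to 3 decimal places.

Probabilities are the counts divided by 204.
Repeatedly combine the two least-probable nodes; the expected code length is the sum of the merged weights.
merge 7/51 + 29/204 → 19/68
merge 5/34 + 8/51 → 31/102
merge 13/68 + 23/102 → 5/12
merge 19/68 + 31/102 → 7/12
merge 5/12 + 7/12 → 1
L = 19/68 + 31/102 + 5/12 + 7/12 + 1 = 31/12 ≈ 2.583 bits/symbol.

2.583 bits/symbol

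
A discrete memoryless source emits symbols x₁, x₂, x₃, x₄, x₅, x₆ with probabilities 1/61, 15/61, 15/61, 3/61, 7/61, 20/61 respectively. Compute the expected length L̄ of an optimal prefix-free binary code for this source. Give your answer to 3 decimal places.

2.246 bits/symbol

Repeatedly combine the two least-probable nodes; the expected code length is the sum of the merged weights.
merge 1/61 + 3/61 → 4/61
merge 4/61 + 7/61 → 11/61
merge 11/61 + 15/61 → 26/61
merge 15/61 + 20/61 → 35/61
merge 26/61 + 35/61 → 1
L = 4/61 + 11/61 + 26/61 + 35/61 + 1 = 137/61 ≈ 2.246 bits/symbol.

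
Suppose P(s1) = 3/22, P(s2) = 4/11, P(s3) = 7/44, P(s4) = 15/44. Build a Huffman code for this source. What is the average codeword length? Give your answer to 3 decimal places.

1.932 bits/symbol

Repeatedly combine the two least-probable nodes; the expected code length is the sum of the merged weights.
merge 3/22 + 7/44 → 13/44
merge 13/44 + 15/44 → 7/11
merge 4/11 + 7/11 → 1
L = 13/44 + 7/11 + 1 = 85/44 ≈ 1.932 bits/symbol.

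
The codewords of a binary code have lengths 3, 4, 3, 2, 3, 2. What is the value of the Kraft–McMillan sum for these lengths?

With common denominator 2^4 = 16: Σ 2^(−ℓᵢ) = 2/16 + 1/16 + 2/16 + 4/16 + 2/16 + 4/16 = 15/16 = 0.9375.

0.9375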